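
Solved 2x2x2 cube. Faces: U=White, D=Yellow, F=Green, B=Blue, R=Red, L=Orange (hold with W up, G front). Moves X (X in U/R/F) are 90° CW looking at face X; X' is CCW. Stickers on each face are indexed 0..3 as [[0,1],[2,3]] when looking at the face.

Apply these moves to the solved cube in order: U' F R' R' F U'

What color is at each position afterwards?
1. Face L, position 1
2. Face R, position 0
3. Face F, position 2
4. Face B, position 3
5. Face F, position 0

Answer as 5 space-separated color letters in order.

Answer: R G R B B

Derivation:
After move 1 (U'): U=WWWW F=OOGG R=GGRR B=RRBB L=BBOO
After move 2 (F): F=GOGO U=WWOB R=WGWR D=RGYY L=BYOY
After move 3 (R'): R=GRWW U=WBOR F=GWGB D=ROYO B=YRGB
After move 4 (R'): R=RWGW U=WGOY F=GBGR D=RWYB B=OROB
After move 5 (F): F=GGRB U=WGYY R=OWYW D=GRYB L=BROW
After move 6 (U'): U=GYWY F=BRRB R=GGYW B=OWOB L=OROW
Query 1: L[1] = R
Query 2: R[0] = G
Query 3: F[2] = R
Query 4: B[3] = B
Query 5: F[0] = B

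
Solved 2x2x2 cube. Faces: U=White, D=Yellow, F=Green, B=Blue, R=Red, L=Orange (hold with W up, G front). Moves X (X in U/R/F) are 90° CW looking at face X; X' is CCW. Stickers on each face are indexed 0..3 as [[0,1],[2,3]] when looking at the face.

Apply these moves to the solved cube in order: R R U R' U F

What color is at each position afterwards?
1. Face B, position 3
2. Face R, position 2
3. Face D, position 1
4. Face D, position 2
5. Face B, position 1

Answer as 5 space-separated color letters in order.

After move 1 (R): R=RRRR U=WGWG F=GYGY D=YBYB B=WBWB
After move 2 (R): R=RRRR U=WYWY F=GBGB D=YWYW B=GBGB
After move 3 (U): U=WWYY F=RRGB R=GBRR B=OOGB L=GBOO
After move 4 (R'): R=BRGR U=WGYO F=RWGY D=YRYB B=WOWB
After move 5 (U): U=YWOG F=BRGY R=WOGR B=GBWB L=RWOO
After move 6 (F): F=GBYR U=YWOW R=OOGR D=GWYB L=RYOR
Query 1: B[3] = B
Query 2: R[2] = G
Query 3: D[1] = W
Query 4: D[2] = Y
Query 5: B[1] = B

Answer: B G W Y B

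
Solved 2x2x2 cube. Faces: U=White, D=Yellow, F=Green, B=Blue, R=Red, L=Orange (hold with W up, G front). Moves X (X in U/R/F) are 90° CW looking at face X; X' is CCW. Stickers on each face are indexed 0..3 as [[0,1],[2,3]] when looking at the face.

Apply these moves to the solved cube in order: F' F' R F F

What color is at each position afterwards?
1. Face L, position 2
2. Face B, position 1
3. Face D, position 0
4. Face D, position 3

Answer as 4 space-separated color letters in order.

After move 1 (F'): F=GGGG U=WWRR R=YRYR D=OOYY L=OWOW
After move 2 (F'): F=GGGG U=WWYY R=OROR D=WWYY L=OROR
After move 3 (R): R=OORR U=WGYG F=GWGY D=WBYB B=YBWB
After move 4 (F): F=GGYW U=WGRR R=YOGR D=ROYB L=OWOB
After move 5 (F): F=YGWG U=WGBW R=RORR D=GYYB L=OROO
Query 1: L[2] = O
Query 2: B[1] = B
Query 3: D[0] = G
Query 4: D[3] = B

Answer: O B G B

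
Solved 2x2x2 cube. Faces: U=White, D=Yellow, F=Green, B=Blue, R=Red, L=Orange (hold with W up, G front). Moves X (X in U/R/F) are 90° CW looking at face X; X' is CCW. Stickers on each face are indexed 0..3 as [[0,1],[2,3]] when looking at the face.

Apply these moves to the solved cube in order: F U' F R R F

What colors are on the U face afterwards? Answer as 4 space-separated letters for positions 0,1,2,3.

Answer: W G R R

Derivation:
After move 1 (F): F=GGGG U=WWOO R=WRWR D=RRYY L=OYOY
After move 2 (U'): U=WOWO F=OYGG R=GGWR B=WRBB L=BBOY
After move 3 (F): F=GOGY U=WOYB R=WGOR D=WGYY L=BROR
After move 4 (R): R=OWRG U=WOYY F=GGGY D=WBYW B=BROB
After move 5 (R): R=ROGW U=WGYY F=GBGW D=WOYB B=YROB
After move 6 (F): F=GGWB U=WGRR R=YOYW D=GRYB L=BWOO
Query: U face = WGRR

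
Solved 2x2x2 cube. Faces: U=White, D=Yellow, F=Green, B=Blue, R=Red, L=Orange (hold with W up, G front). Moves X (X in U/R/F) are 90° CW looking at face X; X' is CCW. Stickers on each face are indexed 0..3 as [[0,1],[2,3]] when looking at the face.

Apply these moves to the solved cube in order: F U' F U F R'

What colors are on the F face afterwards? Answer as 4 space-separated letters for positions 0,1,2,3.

After move 1 (F): F=GGGG U=WWOO R=WRWR D=RRYY L=OYOY
After move 2 (U'): U=WOWO F=OYGG R=GGWR B=WRBB L=BBOY
After move 3 (F): F=GOGY U=WOYB R=WGOR D=WGYY L=BROR
After move 4 (U): U=YWBO F=WGGY R=WROR B=BRBB L=GOOR
After move 5 (F): F=GWYG U=YWRO R=BROR D=OWYY L=GWOG
After move 6 (R'): R=RRBO U=YBRB F=GWYO D=OWYG B=YRWB
Query: F face = GWYO

Answer: G W Y O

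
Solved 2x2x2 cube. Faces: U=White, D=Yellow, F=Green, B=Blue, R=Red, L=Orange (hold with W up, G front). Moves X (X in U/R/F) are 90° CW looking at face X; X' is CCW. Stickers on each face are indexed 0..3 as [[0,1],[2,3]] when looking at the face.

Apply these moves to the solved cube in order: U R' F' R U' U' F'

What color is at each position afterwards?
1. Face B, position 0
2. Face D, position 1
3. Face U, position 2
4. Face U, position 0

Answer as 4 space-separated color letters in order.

Answer: W W G G

Derivation:
After move 1 (U): U=WWWW F=RRGG R=BBRR B=OOBB L=GGOO
After move 2 (R'): R=BRBR U=WBWO F=RWGW D=YRYG B=YOYB
After move 3 (F'): F=WWRG U=WBBB R=RRYR D=GOYG L=GOOW
After move 4 (R): R=YRRR U=WWBG F=WORG D=GYYY B=BOBB
After move 5 (U'): U=WGWB F=GORG R=WORR B=YRBB L=BOOW
After move 6 (U'): U=GBWW F=BORG R=GORR B=WOBB L=YROW
After move 7 (F'): F=OGBR U=GBGR R=YOGR D=RWYY L=YWOW
Query 1: B[0] = W
Query 2: D[1] = W
Query 3: U[2] = G
Query 4: U[0] = G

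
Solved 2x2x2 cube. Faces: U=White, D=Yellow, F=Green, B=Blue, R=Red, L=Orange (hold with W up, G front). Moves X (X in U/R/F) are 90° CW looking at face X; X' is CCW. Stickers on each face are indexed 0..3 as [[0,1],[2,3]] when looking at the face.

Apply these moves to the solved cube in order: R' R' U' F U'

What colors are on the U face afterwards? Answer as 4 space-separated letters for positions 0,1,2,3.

Answer: Y B Y O

Derivation:
After move 1 (R'): R=RRRR U=WBWB F=GWGW D=YGYG B=YBYB
After move 2 (R'): R=RRRR U=WYWY F=GBGB D=YWYW B=GBGB
After move 3 (U'): U=YYWW F=OOGB R=GBRR B=RRGB L=GBOO
After move 4 (F): F=GOBO U=YYOB R=WBWR D=RGYW L=GYOW
After move 5 (U'): U=YBYO F=GYBO R=GOWR B=WBGB L=RROW
Query: U face = YBYO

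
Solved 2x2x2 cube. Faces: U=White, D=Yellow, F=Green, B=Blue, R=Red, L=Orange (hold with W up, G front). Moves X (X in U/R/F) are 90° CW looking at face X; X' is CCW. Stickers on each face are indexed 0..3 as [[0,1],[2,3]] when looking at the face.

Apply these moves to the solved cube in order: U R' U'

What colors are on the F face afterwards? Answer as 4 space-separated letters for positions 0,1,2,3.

Answer: G G G W

Derivation:
After move 1 (U): U=WWWW F=RRGG R=BBRR B=OOBB L=GGOO
After move 2 (R'): R=BRBR U=WBWO F=RWGW D=YRYG B=YOYB
After move 3 (U'): U=BOWW F=GGGW R=RWBR B=BRYB L=YOOO
Query: F face = GGGW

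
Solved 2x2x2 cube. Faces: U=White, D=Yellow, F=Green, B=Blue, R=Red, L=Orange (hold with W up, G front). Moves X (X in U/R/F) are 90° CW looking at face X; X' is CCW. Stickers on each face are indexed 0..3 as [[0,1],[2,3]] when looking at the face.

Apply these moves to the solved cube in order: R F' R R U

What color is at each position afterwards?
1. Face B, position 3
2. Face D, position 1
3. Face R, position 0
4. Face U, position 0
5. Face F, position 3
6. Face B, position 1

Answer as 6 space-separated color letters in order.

Answer: B G G R W G

Derivation:
After move 1 (R): R=RRRR U=WGWG F=GYGY D=YBYB B=WBWB
After move 2 (F'): F=YYGG U=WGRR R=BRYR D=OOYB L=OGOW
After move 3 (R): R=YBRR U=WYRG F=YOGB D=OWYW B=RBGB
After move 4 (R): R=RYRB U=WORB F=YWGW D=OGYR B=GBYB
After move 5 (U): U=RWBO F=RYGW R=GBRB B=OGYB L=YWOW
Query 1: B[3] = B
Query 2: D[1] = G
Query 3: R[0] = G
Query 4: U[0] = R
Query 5: F[3] = W
Query 6: B[1] = G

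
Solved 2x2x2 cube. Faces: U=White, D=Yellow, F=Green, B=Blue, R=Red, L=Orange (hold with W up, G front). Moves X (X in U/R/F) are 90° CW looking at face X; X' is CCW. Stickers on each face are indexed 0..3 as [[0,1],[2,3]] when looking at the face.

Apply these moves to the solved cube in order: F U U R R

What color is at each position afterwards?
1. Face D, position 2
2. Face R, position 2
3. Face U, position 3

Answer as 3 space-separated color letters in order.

Answer: Y Y Y

Derivation:
After move 1 (F): F=GGGG U=WWOO R=WRWR D=RRYY L=OYOY
After move 2 (U): U=OWOW F=WRGG R=BBWR B=OYBB L=GGOY
After move 3 (U): U=OOWW F=BBGG R=OYWR B=GGBB L=WROY
After move 4 (R): R=WORY U=OBWG F=BRGY D=RBYG B=WGOB
After move 5 (R): R=RWYO U=ORWY F=BBGG D=ROYW B=GGBB
Query 1: D[2] = Y
Query 2: R[2] = Y
Query 3: U[3] = Y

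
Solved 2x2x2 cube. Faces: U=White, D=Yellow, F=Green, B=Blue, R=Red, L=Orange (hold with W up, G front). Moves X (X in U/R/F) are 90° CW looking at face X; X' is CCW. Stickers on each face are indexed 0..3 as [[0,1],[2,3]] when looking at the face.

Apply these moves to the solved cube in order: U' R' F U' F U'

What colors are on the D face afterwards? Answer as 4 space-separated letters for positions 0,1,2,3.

Answer: R G Y G

Derivation:
After move 1 (U'): U=WWWW F=OOGG R=GGRR B=RRBB L=BBOO
After move 2 (R'): R=GRGR U=WBWR F=OWGW D=YOYG B=YRYB
After move 3 (F): F=GOWW U=WBOB R=WRRR D=GGYG L=BYOO
After move 4 (U'): U=BBWO F=BYWW R=GORR B=WRYB L=YROO
After move 5 (F): F=WBWY U=BBOR R=WOOR D=RGYG L=YGOG
After move 6 (U'): U=BRBO F=YGWY R=WBOR B=WOYB L=WROG
Query: D face = RGYG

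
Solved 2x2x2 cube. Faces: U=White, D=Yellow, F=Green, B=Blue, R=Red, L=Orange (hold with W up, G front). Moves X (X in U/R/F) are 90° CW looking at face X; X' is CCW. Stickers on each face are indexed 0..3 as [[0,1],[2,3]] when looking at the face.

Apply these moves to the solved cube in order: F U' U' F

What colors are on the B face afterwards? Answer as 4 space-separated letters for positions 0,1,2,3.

Answer: G G B B

Derivation:
After move 1 (F): F=GGGG U=WWOO R=WRWR D=RRYY L=OYOY
After move 2 (U'): U=WOWO F=OYGG R=GGWR B=WRBB L=BBOY
After move 3 (U'): U=OOWW F=BBGG R=OYWR B=GGBB L=WROY
After move 4 (F): F=GBGB U=OOYR R=WYWR D=WOYY L=WROR
Query: B face = GGBB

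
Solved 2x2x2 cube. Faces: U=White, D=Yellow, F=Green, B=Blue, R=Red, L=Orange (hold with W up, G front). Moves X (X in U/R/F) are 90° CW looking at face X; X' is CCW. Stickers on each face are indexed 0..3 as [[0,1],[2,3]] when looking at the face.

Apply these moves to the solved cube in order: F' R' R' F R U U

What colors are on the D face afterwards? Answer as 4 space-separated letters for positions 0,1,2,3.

Answer: R G Y G

Derivation:
After move 1 (F'): F=GGGG U=WWRR R=YRYR D=OOYY L=OWOW
After move 2 (R'): R=RRYY U=WBRB F=GWGR D=OGYG B=YBOB
After move 3 (R'): R=RYRY U=WORY F=GBGB D=OWYR B=GBGB
After move 4 (F): F=GGBB U=WOWW R=RYYY D=RRYR L=OOOW
After move 5 (R): R=YRYY U=WGWB F=GRBR D=RGYG B=WBOB
After move 6 (U): U=WWBG F=YRBR R=WBYY B=OOOB L=GROW
After move 7 (U): U=BWGW F=WBBR R=OOYY B=GROB L=YROW
Query: D face = RGYG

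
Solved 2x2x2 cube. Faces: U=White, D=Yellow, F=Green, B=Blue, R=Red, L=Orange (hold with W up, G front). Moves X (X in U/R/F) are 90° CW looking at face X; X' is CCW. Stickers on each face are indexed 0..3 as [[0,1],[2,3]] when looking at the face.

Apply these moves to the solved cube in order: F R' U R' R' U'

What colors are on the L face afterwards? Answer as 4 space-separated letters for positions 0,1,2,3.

Answer: O Y O Y

Derivation:
After move 1 (F): F=GGGG U=WWOO R=WRWR D=RRYY L=OYOY
After move 2 (R'): R=RRWW U=WBOB F=GWGO D=RGYG B=YBRB
After move 3 (U): U=OWBB F=RRGO R=YBWW B=OYRB L=GWOY
After move 4 (R'): R=BWYW U=ORBO F=RWGB D=RRYO B=GYGB
After move 5 (R'): R=WWBY U=OGBG F=RRGO D=RWYB B=OYRB
After move 6 (U'): U=GGOB F=GWGO R=RRBY B=WWRB L=OYOY
Query: L face = OYOY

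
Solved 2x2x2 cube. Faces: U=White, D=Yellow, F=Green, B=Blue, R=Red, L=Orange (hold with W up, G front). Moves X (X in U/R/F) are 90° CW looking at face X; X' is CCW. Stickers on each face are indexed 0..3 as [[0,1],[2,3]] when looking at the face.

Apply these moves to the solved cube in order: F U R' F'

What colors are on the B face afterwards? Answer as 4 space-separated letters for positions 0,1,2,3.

After move 1 (F): F=GGGG U=WWOO R=WRWR D=RRYY L=OYOY
After move 2 (U): U=OWOW F=WRGG R=BBWR B=OYBB L=GGOY
After move 3 (R'): R=BRBW U=OBOO F=WWGW D=RRYG B=YYRB
After move 4 (F'): F=WWWG U=OBBB R=RRRW D=GYYG L=GOOO
Query: B face = YYRB

Answer: Y Y R B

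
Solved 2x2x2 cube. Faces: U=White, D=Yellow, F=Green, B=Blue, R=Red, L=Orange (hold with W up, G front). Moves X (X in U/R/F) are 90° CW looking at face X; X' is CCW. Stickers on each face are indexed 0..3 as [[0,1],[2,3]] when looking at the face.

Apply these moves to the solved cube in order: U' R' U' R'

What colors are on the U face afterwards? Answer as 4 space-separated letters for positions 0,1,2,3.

Answer: B Y W G

Derivation:
After move 1 (U'): U=WWWW F=OOGG R=GGRR B=RRBB L=BBOO
After move 2 (R'): R=GRGR U=WBWR F=OWGW D=YOYG B=YRYB
After move 3 (U'): U=BRWW F=BBGW R=OWGR B=GRYB L=YROO
After move 4 (R'): R=WROG U=BYWG F=BRGW D=YBYW B=GROB
Query: U face = BYWG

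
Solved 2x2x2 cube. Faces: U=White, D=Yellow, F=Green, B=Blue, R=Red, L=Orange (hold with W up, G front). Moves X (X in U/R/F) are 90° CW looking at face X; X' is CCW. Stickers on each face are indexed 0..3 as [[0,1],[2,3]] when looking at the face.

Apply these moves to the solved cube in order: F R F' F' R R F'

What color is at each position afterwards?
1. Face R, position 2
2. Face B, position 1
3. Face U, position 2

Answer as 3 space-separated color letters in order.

Answer: G B R

Derivation:
After move 1 (F): F=GGGG U=WWOO R=WRWR D=RRYY L=OYOY
After move 2 (R): R=WWRR U=WGOG F=GRGY D=RBYB B=OBWB
After move 3 (F'): F=RYGG U=WGWR R=BWRR D=YYYB L=OGOO
After move 4 (F'): F=YGRG U=WGBR R=YWYR D=GOYB L=OROW
After move 5 (R): R=YYRW U=WGBG F=YORB D=GWYO B=RBGB
After move 6 (R): R=RYWY U=WOBB F=YWRO D=GGYR B=GBGB
After move 7 (F'): F=WOYR U=WORW R=GYGY D=RWYR L=OBOB
Query 1: R[2] = G
Query 2: B[1] = B
Query 3: U[2] = R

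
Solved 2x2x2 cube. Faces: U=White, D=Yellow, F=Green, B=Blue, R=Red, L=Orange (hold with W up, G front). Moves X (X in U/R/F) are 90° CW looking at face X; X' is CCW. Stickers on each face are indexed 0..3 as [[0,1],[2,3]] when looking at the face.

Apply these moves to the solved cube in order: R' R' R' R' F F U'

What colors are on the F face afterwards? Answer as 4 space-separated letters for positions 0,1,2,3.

Answer: O R G G

Derivation:
After move 1 (R'): R=RRRR U=WBWB F=GWGW D=YGYG B=YBYB
After move 2 (R'): R=RRRR U=WYWY F=GBGB D=YWYW B=GBGB
After move 3 (R'): R=RRRR U=WGWG F=GYGY D=YBYB B=WBWB
After move 4 (R'): R=RRRR U=WWWW F=GGGG D=YYYY B=BBBB
After move 5 (F): F=GGGG U=WWOO R=WRWR D=RRYY L=OYOY
After move 6 (F): F=GGGG U=WWYY R=OROR D=WWYY L=OROR
After move 7 (U'): U=WYWY F=ORGG R=GGOR B=ORBB L=BBOR
Query: F face = ORGG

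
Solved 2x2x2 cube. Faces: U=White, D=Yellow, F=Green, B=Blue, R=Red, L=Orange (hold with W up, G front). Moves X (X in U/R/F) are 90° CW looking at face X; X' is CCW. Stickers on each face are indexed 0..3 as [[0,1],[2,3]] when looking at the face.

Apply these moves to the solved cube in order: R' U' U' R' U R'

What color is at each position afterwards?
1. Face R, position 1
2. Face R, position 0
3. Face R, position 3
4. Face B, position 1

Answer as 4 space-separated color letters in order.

Answer: R W O R

Derivation:
After move 1 (R'): R=RRRR U=WBWB F=GWGW D=YGYG B=YBYB
After move 2 (U'): U=BBWW F=OOGW R=GWRR B=RRYB L=YBOO
After move 3 (U'): U=BWBW F=YBGW R=OORR B=GWYB L=RROO
After move 4 (R'): R=OROR U=BYBG F=YWGW D=YBYW B=GWGB
After move 5 (U): U=BBGY F=ORGW R=GWOR B=RRGB L=YWOO
After move 6 (R'): R=WRGO U=BGGR F=OBGY D=YRYW B=WRBB
Query 1: R[1] = R
Query 2: R[0] = W
Query 3: R[3] = O
Query 4: B[1] = R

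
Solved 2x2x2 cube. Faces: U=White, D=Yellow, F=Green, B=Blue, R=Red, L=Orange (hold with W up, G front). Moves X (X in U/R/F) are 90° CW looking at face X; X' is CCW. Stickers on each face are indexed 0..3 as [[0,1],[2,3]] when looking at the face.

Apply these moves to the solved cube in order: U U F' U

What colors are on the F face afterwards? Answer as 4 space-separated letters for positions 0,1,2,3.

Answer: Y O B G

Derivation:
After move 1 (U): U=WWWW F=RRGG R=BBRR B=OOBB L=GGOO
After move 2 (U): U=WWWW F=BBGG R=OORR B=GGBB L=RROO
After move 3 (F'): F=BGBG U=WWOR R=YOYR D=ROYY L=RWOW
After move 4 (U): U=OWRW F=YOBG R=GGYR B=RWBB L=BGOW
Query: F face = YOBG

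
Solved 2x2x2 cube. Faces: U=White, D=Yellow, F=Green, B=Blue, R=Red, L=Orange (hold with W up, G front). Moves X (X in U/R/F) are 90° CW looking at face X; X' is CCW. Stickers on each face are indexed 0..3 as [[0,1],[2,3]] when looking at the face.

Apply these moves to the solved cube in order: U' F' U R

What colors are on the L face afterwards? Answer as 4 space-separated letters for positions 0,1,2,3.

After move 1 (U'): U=WWWW F=OOGG R=GGRR B=RRBB L=BBOO
After move 2 (F'): F=OGOG U=WWGR R=YGYR D=BOYY L=BWOW
After move 3 (U): U=GWRW F=YGOG R=RRYR B=BWBB L=OGOW
After move 4 (R): R=YRRR U=GGRG F=YOOY D=BBYB B=WWWB
Query: L face = OGOW

Answer: O G O W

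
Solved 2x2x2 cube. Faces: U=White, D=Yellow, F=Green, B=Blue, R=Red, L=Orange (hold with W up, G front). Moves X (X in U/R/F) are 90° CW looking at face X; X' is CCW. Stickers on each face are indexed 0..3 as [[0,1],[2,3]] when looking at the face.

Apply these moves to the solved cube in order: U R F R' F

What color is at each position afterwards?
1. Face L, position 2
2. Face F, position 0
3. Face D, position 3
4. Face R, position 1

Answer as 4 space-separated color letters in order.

After move 1 (U): U=WWWW F=RRGG R=BBRR B=OOBB L=GGOO
After move 2 (R): R=RBRB U=WRWG F=RYGY D=YBYO B=WOWB
After move 3 (F): F=GRYY U=WROG R=WBGB D=RRYO L=GYOB
After move 4 (R'): R=BBWG U=WWOW F=GRYG D=RRYY B=OORB
After move 5 (F): F=YGGR U=WWBY R=OBWG D=WBYY L=GROR
Query 1: L[2] = O
Query 2: F[0] = Y
Query 3: D[3] = Y
Query 4: R[1] = B

Answer: O Y Y B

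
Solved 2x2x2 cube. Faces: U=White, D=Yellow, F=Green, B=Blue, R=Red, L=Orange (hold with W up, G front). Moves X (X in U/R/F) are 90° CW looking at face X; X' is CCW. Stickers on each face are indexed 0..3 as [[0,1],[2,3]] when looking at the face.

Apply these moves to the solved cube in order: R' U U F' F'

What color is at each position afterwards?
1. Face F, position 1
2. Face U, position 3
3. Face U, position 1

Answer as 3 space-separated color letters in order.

Answer: G Y W

Derivation:
After move 1 (R'): R=RRRR U=WBWB F=GWGW D=YGYG B=YBYB
After move 2 (U): U=WWBB F=RRGW R=YBRR B=OOYB L=GWOO
After move 3 (U): U=BWBW F=YBGW R=OORR B=GWYB L=RROO
After move 4 (F'): F=BWYG U=BWOR R=GOYR D=ROYG L=RWOB
After move 5 (F'): F=WGBY U=BWGY R=OORR D=WBYG L=RROO
Query 1: F[1] = G
Query 2: U[3] = Y
Query 3: U[1] = W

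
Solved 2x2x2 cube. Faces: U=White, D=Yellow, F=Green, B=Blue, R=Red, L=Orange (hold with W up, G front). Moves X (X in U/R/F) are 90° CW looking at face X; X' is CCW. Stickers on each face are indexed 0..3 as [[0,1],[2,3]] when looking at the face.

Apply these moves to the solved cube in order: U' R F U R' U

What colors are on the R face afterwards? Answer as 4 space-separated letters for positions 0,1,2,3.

After move 1 (U'): U=WWWW F=OOGG R=GGRR B=RRBB L=BBOO
After move 2 (R): R=RGRG U=WOWG F=OYGY D=YBYR B=WRWB
After move 3 (F): F=GOYY U=WOOB R=WGGG D=RRYR L=BYOB
After move 4 (U): U=OWBO F=WGYY R=WRGG B=BYWB L=GOOB
After move 5 (R'): R=RGWG U=OWBB F=WWYO D=RGYY B=RYRB
After move 6 (U): U=BOBW F=RGYO R=RYWG B=GORB L=WWOB
Query: R face = RYWG

Answer: R Y W G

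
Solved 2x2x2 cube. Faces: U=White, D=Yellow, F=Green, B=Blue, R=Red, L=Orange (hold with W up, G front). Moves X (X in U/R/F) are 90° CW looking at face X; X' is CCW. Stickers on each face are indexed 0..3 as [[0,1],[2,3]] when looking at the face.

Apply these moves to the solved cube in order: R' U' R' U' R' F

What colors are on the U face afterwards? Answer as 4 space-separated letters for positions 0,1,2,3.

Answer: Y G O R

Derivation:
After move 1 (R'): R=RRRR U=WBWB F=GWGW D=YGYG B=YBYB
After move 2 (U'): U=BBWW F=OOGW R=GWRR B=RRYB L=YBOO
After move 3 (R'): R=WRGR U=BYWR F=OBGW D=YOYW B=GRGB
After move 4 (U'): U=YRBW F=YBGW R=OBGR B=WRGB L=GROO
After move 5 (R'): R=BROG U=YGBW F=YRGW D=YBYW B=WROB
After move 6 (F): F=GYWR U=YGOR R=BRWG D=OBYW L=GYOB
Query: U face = YGOR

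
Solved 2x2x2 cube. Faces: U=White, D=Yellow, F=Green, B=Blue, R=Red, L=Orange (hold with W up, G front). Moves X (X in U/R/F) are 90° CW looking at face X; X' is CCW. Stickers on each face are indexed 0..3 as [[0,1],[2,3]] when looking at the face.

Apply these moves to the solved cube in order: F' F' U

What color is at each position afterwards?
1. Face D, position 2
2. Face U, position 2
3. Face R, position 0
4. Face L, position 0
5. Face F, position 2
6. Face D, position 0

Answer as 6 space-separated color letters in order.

After move 1 (F'): F=GGGG U=WWRR R=YRYR D=OOYY L=OWOW
After move 2 (F'): F=GGGG U=WWYY R=OROR D=WWYY L=OROR
After move 3 (U): U=YWYW F=ORGG R=BBOR B=ORBB L=GGOR
Query 1: D[2] = Y
Query 2: U[2] = Y
Query 3: R[0] = B
Query 4: L[0] = G
Query 5: F[2] = G
Query 6: D[0] = W

Answer: Y Y B G G W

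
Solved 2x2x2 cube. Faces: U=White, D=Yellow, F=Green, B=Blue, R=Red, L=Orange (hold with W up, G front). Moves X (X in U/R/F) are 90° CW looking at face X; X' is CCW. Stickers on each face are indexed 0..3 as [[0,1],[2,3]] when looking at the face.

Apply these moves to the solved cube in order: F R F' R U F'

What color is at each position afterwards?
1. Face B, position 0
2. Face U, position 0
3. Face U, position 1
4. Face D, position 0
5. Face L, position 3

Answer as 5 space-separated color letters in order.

After move 1 (F): F=GGGG U=WWOO R=WRWR D=RRYY L=OYOY
After move 2 (R): R=WWRR U=WGOG F=GRGY D=RBYB B=OBWB
After move 3 (F'): F=RYGG U=WGWR R=BWRR D=YYYB L=OGOO
After move 4 (R): R=RBRW U=WYWG F=RYGB D=YWYO B=RBGB
After move 5 (U): U=WWGY F=RBGB R=RBRW B=OGGB L=RYOO
After move 6 (F'): F=BBRG U=WWRR R=WBYW D=YOYO L=RYOG
Query 1: B[0] = O
Query 2: U[0] = W
Query 3: U[1] = W
Query 4: D[0] = Y
Query 5: L[3] = G

Answer: O W W Y G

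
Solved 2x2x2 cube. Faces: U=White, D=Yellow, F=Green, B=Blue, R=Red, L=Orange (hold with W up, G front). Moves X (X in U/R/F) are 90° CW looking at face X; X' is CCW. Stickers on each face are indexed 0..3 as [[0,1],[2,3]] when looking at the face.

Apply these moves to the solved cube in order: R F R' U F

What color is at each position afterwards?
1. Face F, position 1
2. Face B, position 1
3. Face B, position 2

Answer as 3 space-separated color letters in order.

Answer: R Y R

Derivation:
After move 1 (R): R=RRRR U=WGWG F=GYGY D=YBYB B=WBWB
After move 2 (F): F=GGYY U=WGOO R=WRGR D=RRYB L=OYOB
After move 3 (R'): R=RRWG U=WWOW F=GGYO D=RGYY B=BBRB
After move 4 (U): U=OWWW F=RRYO R=BBWG B=OYRB L=GGOB
After move 5 (F): F=YROR U=OWBG R=WBWG D=WBYY L=GROG
Query 1: F[1] = R
Query 2: B[1] = Y
Query 3: B[2] = R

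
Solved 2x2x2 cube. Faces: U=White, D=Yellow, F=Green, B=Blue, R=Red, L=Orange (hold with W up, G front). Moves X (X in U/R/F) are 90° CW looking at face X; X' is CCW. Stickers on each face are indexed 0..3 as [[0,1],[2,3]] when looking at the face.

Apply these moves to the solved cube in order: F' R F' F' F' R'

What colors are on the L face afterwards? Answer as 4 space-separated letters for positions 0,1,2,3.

After move 1 (F'): F=GGGG U=WWRR R=YRYR D=OOYY L=OWOW
After move 2 (R): R=YYRR U=WGRG F=GOGY D=OBYB B=RBWB
After move 3 (F'): F=OYGG U=WGYR R=BYOR D=WWYB L=OGOR
After move 4 (F'): F=YGOG U=WGBO R=WYWR D=GRYB L=OROY
After move 5 (F'): F=GGYO U=WGWW R=RYGR D=RYYB L=OOOB
After move 6 (R'): R=YRRG U=WWWR F=GGYW D=RGYO B=BBYB
Query: L face = OOOB

Answer: O O O B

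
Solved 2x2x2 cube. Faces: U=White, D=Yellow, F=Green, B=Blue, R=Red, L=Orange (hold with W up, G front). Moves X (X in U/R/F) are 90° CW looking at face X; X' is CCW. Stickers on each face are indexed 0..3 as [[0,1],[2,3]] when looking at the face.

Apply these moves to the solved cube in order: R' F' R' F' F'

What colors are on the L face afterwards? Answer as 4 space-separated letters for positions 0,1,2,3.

After move 1 (R'): R=RRRR U=WBWB F=GWGW D=YGYG B=YBYB
After move 2 (F'): F=WWGG U=WBRR R=GRYR D=OOYG L=OBOW
After move 3 (R'): R=RRGY U=WYRY F=WBGR D=OWYG B=GBOB
After move 4 (F'): F=BRWG U=WYRG R=WROY D=BWYG L=OYOR
After move 5 (F'): F=RGBW U=WYWO R=WRBY D=YRYG L=OGOR
Query: L face = OGOR

Answer: O G O R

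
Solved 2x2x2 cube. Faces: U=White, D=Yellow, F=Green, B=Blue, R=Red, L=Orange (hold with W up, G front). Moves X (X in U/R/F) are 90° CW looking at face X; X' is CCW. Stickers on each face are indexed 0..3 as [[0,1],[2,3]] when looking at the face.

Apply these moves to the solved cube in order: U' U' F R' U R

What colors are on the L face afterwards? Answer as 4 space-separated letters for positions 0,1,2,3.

After move 1 (U'): U=WWWW F=OOGG R=GGRR B=RRBB L=BBOO
After move 2 (U'): U=WWWW F=BBGG R=OORR B=GGBB L=RROO
After move 3 (F): F=GBGB U=WWOR R=WOWR D=ROYY L=RYOY
After move 4 (R'): R=ORWW U=WBOG F=GWGR D=RBYB B=YGOB
After move 5 (U): U=OWGB F=ORGR R=YGWW B=RYOB L=GWOY
After move 6 (R): R=WYWG U=ORGR F=OBGB D=ROYR B=BYWB
Query: L face = GWOY

Answer: G W O Y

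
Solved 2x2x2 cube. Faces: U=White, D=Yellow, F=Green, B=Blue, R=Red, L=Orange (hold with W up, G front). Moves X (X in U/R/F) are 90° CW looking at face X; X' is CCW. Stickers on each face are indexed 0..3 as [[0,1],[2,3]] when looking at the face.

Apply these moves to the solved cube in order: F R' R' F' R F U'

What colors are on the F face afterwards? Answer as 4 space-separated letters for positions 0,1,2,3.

After move 1 (F): F=GGGG U=WWOO R=WRWR D=RRYY L=OYOY
After move 2 (R'): R=RRWW U=WBOB F=GWGO D=RGYG B=YBRB
After move 3 (R'): R=RWRW U=WROY F=GBGB D=RWYO B=GBGB
After move 4 (F'): F=BBGG U=WRRR R=WWRW D=YYYO L=OYOO
After move 5 (R): R=RWWW U=WBRG F=BYGO D=YGYG B=RBRB
After move 6 (F): F=GBOY U=WBOY R=RWGW D=WRYG L=OYOG
After move 7 (U'): U=BYWO F=OYOY R=GBGW B=RWRB L=RBOG
Query: F face = OYOY

Answer: O Y O Y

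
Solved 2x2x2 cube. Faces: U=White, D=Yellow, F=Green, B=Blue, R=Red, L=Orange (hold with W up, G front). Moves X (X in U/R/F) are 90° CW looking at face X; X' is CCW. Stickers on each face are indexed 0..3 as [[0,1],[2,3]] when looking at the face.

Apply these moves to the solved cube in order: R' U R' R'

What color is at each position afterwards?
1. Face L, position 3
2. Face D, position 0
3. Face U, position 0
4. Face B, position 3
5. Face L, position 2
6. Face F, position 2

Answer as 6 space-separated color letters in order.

After move 1 (R'): R=RRRR U=WBWB F=GWGW D=YGYG B=YBYB
After move 2 (U): U=WWBB F=RRGW R=YBRR B=OOYB L=GWOO
After move 3 (R'): R=BRYR U=WYBO F=RWGB D=YRYW B=GOGB
After move 4 (R'): R=RRBY U=WGBG F=RYGO D=YWYB B=WORB
Query 1: L[3] = O
Query 2: D[0] = Y
Query 3: U[0] = W
Query 4: B[3] = B
Query 5: L[2] = O
Query 6: F[2] = G

Answer: O Y W B O G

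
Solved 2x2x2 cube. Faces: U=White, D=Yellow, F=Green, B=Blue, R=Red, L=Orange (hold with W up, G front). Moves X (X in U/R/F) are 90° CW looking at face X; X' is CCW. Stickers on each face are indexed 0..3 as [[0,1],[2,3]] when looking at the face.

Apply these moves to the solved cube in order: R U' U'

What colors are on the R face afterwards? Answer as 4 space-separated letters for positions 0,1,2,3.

After move 1 (R): R=RRRR U=WGWG F=GYGY D=YBYB B=WBWB
After move 2 (U'): U=GGWW F=OOGY R=GYRR B=RRWB L=WBOO
After move 3 (U'): U=GWGW F=WBGY R=OORR B=GYWB L=RROO
Query: R face = OORR

Answer: O O R R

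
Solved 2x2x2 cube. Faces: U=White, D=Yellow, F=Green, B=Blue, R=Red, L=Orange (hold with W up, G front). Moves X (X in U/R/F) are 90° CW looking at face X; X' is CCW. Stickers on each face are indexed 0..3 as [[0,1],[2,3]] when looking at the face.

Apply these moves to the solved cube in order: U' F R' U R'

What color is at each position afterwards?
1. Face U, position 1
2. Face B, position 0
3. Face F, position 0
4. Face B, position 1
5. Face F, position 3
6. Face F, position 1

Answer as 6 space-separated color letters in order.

Answer: G O G Y B W

Derivation:
After move 1 (U'): U=WWWW F=OOGG R=GGRR B=RRBB L=BBOO
After move 2 (F): F=GOGO U=WWOB R=WGWR D=RGYY L=BYOY
After move 3 (R'): R=GRWW U=WBOR F=GWGB D=ROYO B=YRGB
After move 4 (U): U=OWRB F=GRGB R=YRWW B=BYGB L=GWOY
After move 5 (R'): R=RWYW U=OGRB F=GWGB D=RRYB B=OYOB
Query 1: U[1] = G
Query 2: B[0] = O
Query 3: F[0] = G
Query 4: B[1] = Y
Query 5: F[3] = B
Query 6: F[1] = W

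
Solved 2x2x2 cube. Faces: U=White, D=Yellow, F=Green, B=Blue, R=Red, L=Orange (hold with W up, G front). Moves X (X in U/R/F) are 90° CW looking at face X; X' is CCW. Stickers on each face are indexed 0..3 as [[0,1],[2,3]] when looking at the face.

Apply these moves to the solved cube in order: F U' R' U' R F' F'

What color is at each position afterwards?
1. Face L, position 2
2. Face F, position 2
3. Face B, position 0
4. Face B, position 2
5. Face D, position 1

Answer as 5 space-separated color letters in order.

Answer: O Y W W W

Derivation:
After move 1 (F): F=GGGG U=WWOO R=WRWR D=RRYY L=OYOY
After move 2 (U'): U=WOWO F=OYGG R=GGWR B=WRBB L=BBOY
After move 3 (R'): R=GRGW U=WBWW F=OOGO D=RYYG B=YRRB
After move 4 (U'): U=BWWW F=BBGO R=OOGW B=GRRB L=YROY
After move 5 (R): R=GOWO U=BBWO F=BYGG D=RRYG B=WRWB
After move 6 (F'): F=YGBG U=BBGW R=RORO D=RYYG L=YOOW
After move 7 (F'): F=GGYB U=BBRR R=YORO D=OWYG L=YWOG
Query 1: L[2] = O
Query 2: F[2] = Y
Query 3: B[0] = W
Query 4: B[2] = W
Query 5: D[1] = W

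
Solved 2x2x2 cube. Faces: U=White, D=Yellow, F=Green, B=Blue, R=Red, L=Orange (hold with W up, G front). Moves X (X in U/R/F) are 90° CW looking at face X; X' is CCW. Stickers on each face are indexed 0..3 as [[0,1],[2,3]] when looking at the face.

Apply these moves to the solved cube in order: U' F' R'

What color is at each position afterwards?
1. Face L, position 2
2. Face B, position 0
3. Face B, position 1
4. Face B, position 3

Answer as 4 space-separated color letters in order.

After move 1 (U'): U=WWWW F=OOGG R=GGRR B=RRBB L=BBOO
After move 2 (F'): F=OGOG U=WWGR R=YGYR D=BOYY L=BWOW
After move 3 (R'): R=GRYY U=WBGR F=OWOR D=BGYG B=YROB
Query 1: L[2] = O
Query 2: B[0] = Y
Query 3: B[1] = R
Query 4: B[3] = B

Answer: O Y R B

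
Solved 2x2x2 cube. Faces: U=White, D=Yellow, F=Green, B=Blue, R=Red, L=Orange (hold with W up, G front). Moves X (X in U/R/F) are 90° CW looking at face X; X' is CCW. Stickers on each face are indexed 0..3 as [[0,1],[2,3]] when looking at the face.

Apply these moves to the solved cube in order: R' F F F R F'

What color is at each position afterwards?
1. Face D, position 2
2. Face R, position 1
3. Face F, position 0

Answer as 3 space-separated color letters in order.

After move 1 (R'): R=RRRR U=WBWB F=GWGW D=YGYG B=YBYB
After move 2 (F): F=GGWW U=WBOO R=WRBR D=RRYG L=OYOG
After move 3 (F): F=WGWG U=WBGY R=OROR D=BWYG L=OROR
After move 4 (F): F=WWGG U=WBRR R=GRYR D=OOYG L=OBOW
After move 5 (R): R=YGRR U=WWRG F=WOGG D=OYYY B=RBBB
After move 6 (F'): F=OGWG U=WWYR R=YGOR D=BWYY L=OGOR
Query 1: D[2] = Y
Query 2: R[1] = G
Query 3: F[0] = O

Answer: Y G O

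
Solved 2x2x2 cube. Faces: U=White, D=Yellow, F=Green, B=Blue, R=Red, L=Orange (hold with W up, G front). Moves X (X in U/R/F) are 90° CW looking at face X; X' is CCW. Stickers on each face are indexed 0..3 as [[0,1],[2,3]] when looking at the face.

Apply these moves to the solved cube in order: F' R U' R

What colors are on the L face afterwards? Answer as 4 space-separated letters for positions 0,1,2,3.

After move 1 (F'): F=GGGG U=WWRR R=YRYR D=OOYY L=OWOW
After move 2 (R): R=YYRR U=WGRG F=GOGY D=OBYB B=RBWB
After move 3 (U'): U=GGWR F=OWGY R=GORR B=YYWB L=RBOW
After move 4 (R): R=RGRO U=GWWY F=OBGB D=OWYY B=RYGB
Query: L face = RBOW

Answer: R B O W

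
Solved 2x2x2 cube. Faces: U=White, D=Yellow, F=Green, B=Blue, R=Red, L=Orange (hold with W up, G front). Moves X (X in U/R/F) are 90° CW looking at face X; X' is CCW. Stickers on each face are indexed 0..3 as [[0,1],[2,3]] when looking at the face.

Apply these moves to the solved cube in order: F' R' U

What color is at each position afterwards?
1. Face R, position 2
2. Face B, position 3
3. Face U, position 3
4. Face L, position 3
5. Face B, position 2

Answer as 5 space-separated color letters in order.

Answer: Y B B W O

Derivation:
After move 1 (F'): F=GGGG U=WWRR R=YRYR D=OOYY L=OWOW
After move 2 (R'): R=RRYY U=WBRB F=GWGR D=OGYG B=YBOB
After move 3 (U): U=RWBB F=RRGR R=YBYY B=OWOB L=GWOW
Query 1: R[2] = Y
Query 2: B[3] = B
Query 3: U[3] = B
Query 4: L[3] = W
Query 5: B[2] = O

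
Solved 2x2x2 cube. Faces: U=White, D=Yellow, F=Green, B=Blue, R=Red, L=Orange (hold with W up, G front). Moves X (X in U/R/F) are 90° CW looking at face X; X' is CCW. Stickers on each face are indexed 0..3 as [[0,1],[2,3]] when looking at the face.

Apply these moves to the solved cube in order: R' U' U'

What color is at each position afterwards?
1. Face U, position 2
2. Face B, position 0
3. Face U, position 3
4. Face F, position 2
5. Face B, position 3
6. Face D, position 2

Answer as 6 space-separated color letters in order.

Answer: B G W G B Y

Derivation:
After move 1 (R'): R=RRRR U=WBWB F=GWGW D=YGYG B=YBYB
After move 2 (U'): U=BBWW F=OOGW R=GWRR B=RRYB L=YBOO
After move 3 (U'): U=BWBW F=YBGW R=OORR B=GWYB L=RROO
Query 1: U[2] = B
Query 2: B[0] = G
Query 3: U[3] = W
Query 4: F[2] = G
Query 5: B[3] = B
Query 6: D[2] = Y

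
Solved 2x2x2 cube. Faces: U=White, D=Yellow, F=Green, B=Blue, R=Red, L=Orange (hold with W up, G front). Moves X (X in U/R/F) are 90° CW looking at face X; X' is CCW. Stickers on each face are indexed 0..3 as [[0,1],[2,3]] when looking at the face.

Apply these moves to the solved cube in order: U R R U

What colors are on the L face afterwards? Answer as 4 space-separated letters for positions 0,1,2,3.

After move 1 (U): U=WWWW F=RRGG R=BBRR B=OOBB L=GGOO
After move 2 (R): R=RBRB U=WRWG F=RYGY D=YBYO B=WOWB
After move 3 (R): R=RRBB U=WYWY F=RBGO D=YWYW B=GORB
After move 4 (U): U=WWYY F=RRGO R=GOBB B=GGRB L=RBOO
Query: L face = RBOO

Answer: R B O O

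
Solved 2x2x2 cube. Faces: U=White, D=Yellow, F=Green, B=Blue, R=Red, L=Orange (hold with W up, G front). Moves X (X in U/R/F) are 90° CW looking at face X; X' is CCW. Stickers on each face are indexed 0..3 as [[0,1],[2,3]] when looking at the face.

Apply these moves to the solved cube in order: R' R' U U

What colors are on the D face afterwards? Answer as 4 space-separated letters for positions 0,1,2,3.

After move 1 (R'): R=RRRR U=WBWB F=GWGW D=YGYG B=YBYB
After move 2 (R'): R=RRRR U=WYWY F=GBGB D=YWYW B=GBGB
After move 3 (U): U=WWYY F=RRGB R=GBRR B=OOGB L=GBOO
After move 4 (U): U=YWYW F=GBGB R=OORR B=GBGB L=RROO
Query: D face = YWYW

Answer: Y W Y W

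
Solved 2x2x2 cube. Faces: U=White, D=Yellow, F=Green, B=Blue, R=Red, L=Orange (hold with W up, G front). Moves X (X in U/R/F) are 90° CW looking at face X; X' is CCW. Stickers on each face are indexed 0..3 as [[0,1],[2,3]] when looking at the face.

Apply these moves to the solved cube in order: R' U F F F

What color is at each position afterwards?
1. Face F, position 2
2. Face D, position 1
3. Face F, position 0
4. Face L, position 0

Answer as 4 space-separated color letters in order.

After move 1 (R'): R=RRRR U=WBWB F=GWGW D=YGYG B=YBYB
After move 2 (U): U=WWBB F=RRGW R=YBRR B=OOYB L=GWOO
After move 3 (F): F=GRWR U=WWOW R=BBBR D=RYYG L=GYOG
After move 4 (F): F=WGRR U=WWGY R=OBWR D=BBYG L=GROY
After move 5 (F): F=RWRG U=WWYR R=GBYR D=WOYG L=GBOB
Query 1: F[2] = R
Query 2: D[1] = O
Query 3: F[0] = R
Query 4: L[0] = G

Answer: R O R G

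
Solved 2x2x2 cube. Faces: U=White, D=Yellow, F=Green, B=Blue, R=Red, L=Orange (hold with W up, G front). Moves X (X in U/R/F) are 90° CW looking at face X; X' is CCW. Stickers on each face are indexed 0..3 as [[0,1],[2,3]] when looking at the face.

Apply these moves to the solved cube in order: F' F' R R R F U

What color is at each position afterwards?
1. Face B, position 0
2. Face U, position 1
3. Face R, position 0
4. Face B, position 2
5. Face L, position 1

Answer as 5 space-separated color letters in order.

After move 1 (F'): F=GGGG U=WWRR R=YRYR D=OOYY L=OWOW
After move 2 (F'): F=GGGG U=WWYY R=OROR D=WWYY L=OROR
After move 3 (R): R=OORR U=WGYG F=GWGY D=WBYB B=YBWB
After move 4 (R): R=RORO U=WWYY F=GBGB D=WWYY B=GBGB
After move 5 (R): R=RROO U=WBYB F=GWGY D=WGYG B=YBWB
After move 6 (F): F=GGYW U=WBRR R=YRBO D=ORYG L=OWOG
After move 7 (U): U=RWRB F=YRYW R=YBBO B=OWWB L=GGOG
Query 1: B[0] = O
Query 2: U[1] = W
Query 3: R[0] = Y
Query 4: B[2] = W
Query 5: L[1] = G

Answer: O W Y W G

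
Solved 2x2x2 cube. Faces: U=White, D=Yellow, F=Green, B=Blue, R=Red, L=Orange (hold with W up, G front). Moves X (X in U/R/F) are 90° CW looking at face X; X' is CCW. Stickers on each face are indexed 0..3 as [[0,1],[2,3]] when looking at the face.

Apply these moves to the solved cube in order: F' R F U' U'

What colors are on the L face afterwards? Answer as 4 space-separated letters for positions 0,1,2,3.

Answer: R Y O B

Derivation:
After move 1 (F'): F=GGGG U=WWRR R=YRYR D=OOYY L=OWOW
After move 2 (R): R=YYRR U=WGRG F=GOGY D=OBYB B=RBWB
After move 3 (F): F=GGYO U=WGWW R=RYGR D=RYYB L=OOOB
After move 4 (U'): U=GWWW F=OOYO R=GGGR B=RYWB L=RBOB
After move 5 (U'): U=WWGW F=RBYO R=OOGR B=GGWB L=RYOB
Query: L face = RYOB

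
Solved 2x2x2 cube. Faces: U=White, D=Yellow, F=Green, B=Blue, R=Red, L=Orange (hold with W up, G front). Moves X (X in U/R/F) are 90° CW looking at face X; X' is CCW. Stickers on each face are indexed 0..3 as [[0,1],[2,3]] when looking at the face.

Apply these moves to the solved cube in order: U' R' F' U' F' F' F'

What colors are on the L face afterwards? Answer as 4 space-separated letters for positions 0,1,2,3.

After move 1 (U'): U=WWWW F=OOGG R=GGRR B=RRBB L=BBOO
After move 2 (R'): R=GRGR U=WBWR F=OWGW D=YOYG B=YRYB
After move 3 (F'): F=WWOG U=WBGG R=ORYR D=BOYG L=BROW
After move 4 (U'): U=BGWG F=BROG R=WWYR B=ORYB L=YROW
After move 5 (F'): F=RGBO U=BGWY R=OWBR D=RWYG L=YGOW
After move 6 (F'): F=GORB U=BGOB R=WWRR D=GWYG L=YYOW
After move 7 (F'): F=OBGR U=BGWR R=WWGR D=YWYG L=YBOO
Query: L face = YBOO

Answer: Y B O O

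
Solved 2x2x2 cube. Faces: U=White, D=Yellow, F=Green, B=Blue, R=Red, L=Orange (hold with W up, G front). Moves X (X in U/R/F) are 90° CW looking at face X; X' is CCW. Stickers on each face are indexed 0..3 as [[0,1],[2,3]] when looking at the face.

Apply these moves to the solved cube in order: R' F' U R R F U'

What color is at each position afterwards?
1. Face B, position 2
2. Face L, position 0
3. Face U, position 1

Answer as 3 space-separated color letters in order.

After move 1 (R'): R=RRRR U=WBWB F=GWGW D=YGYG B=YBYB
After move 2 (F'): F=WWGG U=WBRR R=GRYR D=OOYG L=OBOW
After move 3 (U): U=RWRB F=GRGG R=YBYR B=OBYB L=WWOW
After move 4 (R): R=YYRB U=RRRG F=GOGG D=OYYO B=BBWB
After move 5 (R): R=RYBY U=RORG F=GYGO D=OWYB B=GBRB
After move 6 (F): F=GGOY U=ROWW R=RYGY D=BRYB L=WOOW
After move 7 (U'): U=OWRW F=WOOY R=GGGY B=RYRB L=GBOW
Query 1: B[2] = R
Query 2: L[0] = G
Query 3: U[1] = W

Answer: R G W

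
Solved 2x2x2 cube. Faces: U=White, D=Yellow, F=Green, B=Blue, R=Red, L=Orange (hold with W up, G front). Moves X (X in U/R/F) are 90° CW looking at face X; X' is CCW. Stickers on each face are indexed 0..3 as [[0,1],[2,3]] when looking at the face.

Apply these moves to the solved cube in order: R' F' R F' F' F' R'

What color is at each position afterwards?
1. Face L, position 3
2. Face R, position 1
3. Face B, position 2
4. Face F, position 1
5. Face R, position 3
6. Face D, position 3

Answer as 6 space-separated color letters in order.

After move 1 (R'): R=RRRR U=WBWB F=GWGW D=YGYG B=YBYB
After move 2 (F'): F=WWGG U=WBRR R=GRYR D=OOYG L=OBOW
After move 3 (R): R=YGRR U=WWRG F=WOGG D=OYYY B=RBBB
After move 4 (F'): F=OGWG U=WWYR R=YGOR D=BWYY L=OGOR
After move 5 (F'): F=GGOW U=WWYO R=WGBR D=GRYY L=OROY
After move 6 (F'): F=GWGO U=WWWB R=RGGR D=RYYY L=OOOY
After move 7 (R'): R=GRRG U=WBWR F=GWGB D=RWYO B=YBYB
Query 1: L[3] = Y
Query 2: R[1] = R
Query 3: B[2] = Y
Query 4: F[1] = W
Query 5: R[3] = G
Query 6: D[3] = O

Answer: Y R Y W G O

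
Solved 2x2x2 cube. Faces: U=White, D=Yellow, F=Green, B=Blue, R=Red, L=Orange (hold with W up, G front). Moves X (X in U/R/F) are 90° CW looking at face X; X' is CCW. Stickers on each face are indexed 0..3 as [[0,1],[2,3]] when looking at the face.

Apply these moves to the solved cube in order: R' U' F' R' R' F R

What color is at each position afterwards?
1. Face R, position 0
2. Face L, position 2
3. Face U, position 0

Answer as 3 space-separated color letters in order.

Answer: G O B

Derivation:
After move 1 (R'): R=RRRR U=WBWB F=GWGW D=YGYG B=YBYB
After move 2 (U'): U=BBWW F=OOGW R=GWRR B=RRYB L=YBOO
After move 3 (F'): F=OWOG U=BBGR R=GWYR D=BOYG L=YWOW
After move 4 (R'): R=WRGY U=BYGR F=OBOR D=BWYG B=GROB
After move 5 (R'): R=RYWG U=BOGG F=OYOR D=BBYR B=GRWB
After move 6 (F): F=OORY U=BOWW R=GYGG D=WRYR L=YBOB
After move 7 (R): R=GGGY U=BOWY F=ORRR D=WWYG B=WROB
Query 1: R[0] = G
Query 2: L[2] = O
Query 3: U[0] = B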